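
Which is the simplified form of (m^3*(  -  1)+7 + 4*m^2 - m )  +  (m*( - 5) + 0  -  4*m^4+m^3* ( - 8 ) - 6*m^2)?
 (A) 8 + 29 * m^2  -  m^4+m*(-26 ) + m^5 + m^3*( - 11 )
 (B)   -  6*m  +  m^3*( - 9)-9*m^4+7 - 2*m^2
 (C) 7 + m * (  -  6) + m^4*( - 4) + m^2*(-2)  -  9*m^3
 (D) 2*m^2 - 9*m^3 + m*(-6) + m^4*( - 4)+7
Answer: C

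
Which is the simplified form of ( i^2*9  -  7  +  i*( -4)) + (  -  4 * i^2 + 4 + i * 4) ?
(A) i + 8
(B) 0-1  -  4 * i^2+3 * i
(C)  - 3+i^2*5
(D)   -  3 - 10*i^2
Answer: C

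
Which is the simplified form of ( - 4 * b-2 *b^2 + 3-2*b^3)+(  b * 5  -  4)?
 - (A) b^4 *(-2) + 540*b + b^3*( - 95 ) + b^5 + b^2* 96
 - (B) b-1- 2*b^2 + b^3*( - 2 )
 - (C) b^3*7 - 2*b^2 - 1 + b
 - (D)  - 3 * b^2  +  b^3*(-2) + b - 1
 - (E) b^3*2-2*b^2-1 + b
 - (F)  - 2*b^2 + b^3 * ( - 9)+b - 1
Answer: B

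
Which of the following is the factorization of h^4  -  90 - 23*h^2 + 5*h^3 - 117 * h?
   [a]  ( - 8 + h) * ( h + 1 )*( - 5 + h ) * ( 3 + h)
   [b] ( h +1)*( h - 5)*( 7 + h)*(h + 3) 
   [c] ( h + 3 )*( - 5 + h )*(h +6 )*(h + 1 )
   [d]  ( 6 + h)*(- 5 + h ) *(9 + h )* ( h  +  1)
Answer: c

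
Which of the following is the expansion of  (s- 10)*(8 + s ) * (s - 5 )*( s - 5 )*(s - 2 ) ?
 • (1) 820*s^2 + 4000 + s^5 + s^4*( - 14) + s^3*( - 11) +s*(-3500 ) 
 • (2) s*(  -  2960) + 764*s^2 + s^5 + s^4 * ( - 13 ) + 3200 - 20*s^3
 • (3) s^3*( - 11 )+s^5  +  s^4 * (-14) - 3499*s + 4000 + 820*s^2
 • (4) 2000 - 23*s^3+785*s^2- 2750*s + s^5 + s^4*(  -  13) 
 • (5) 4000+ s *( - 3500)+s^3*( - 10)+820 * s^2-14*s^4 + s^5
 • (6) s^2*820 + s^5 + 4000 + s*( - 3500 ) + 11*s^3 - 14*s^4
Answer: 1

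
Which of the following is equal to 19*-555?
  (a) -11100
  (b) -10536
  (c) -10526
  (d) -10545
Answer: d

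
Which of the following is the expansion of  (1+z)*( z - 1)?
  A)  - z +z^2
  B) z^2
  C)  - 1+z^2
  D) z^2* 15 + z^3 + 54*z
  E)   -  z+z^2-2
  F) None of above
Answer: C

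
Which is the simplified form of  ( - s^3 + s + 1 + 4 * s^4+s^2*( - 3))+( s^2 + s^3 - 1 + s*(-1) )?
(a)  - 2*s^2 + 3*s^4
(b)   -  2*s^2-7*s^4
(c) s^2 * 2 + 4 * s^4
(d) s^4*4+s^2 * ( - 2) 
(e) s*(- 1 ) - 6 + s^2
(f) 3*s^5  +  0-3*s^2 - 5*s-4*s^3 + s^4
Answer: d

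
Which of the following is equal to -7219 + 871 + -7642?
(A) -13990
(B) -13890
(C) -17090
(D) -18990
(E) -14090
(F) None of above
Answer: A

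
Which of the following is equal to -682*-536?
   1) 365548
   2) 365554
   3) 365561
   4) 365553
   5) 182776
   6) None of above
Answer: 6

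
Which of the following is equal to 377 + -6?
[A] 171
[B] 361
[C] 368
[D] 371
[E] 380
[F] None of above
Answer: D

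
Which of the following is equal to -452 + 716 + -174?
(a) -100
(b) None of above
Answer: b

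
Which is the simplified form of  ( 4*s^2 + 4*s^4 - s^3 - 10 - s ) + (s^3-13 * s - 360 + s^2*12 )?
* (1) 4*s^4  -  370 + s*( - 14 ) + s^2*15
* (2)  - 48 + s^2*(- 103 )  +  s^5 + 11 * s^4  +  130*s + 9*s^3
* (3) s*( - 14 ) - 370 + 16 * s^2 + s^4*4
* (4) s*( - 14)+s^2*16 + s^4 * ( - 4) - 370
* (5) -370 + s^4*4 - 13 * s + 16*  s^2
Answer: 3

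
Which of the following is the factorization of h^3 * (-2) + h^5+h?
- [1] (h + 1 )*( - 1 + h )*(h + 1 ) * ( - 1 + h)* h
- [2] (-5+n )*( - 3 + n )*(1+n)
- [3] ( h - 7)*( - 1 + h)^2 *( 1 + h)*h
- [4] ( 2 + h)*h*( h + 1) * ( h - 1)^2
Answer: 1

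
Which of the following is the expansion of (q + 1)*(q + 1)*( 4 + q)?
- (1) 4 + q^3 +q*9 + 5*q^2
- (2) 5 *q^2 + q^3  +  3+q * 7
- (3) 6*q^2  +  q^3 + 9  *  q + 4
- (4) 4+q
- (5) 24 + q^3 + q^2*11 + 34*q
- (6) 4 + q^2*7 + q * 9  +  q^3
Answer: 3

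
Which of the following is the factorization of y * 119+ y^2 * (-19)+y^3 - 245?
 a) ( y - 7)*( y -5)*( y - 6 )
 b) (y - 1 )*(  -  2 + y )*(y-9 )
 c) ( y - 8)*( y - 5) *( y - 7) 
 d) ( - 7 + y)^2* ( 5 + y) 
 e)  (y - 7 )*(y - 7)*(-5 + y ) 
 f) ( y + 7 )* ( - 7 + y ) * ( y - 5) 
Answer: e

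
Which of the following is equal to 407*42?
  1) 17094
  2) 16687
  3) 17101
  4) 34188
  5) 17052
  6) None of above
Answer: 1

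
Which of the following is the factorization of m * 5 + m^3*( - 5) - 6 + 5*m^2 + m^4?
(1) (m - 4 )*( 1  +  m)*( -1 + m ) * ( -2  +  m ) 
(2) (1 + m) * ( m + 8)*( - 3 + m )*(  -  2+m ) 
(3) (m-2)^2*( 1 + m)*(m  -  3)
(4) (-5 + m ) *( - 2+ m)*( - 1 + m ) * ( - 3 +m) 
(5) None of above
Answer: 5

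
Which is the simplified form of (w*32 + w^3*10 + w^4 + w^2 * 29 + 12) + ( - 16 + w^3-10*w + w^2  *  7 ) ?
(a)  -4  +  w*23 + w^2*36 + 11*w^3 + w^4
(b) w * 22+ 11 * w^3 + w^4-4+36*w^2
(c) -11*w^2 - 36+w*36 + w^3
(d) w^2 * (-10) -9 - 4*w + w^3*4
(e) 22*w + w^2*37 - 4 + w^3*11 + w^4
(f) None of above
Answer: b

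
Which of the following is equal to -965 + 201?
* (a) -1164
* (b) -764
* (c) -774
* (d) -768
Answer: b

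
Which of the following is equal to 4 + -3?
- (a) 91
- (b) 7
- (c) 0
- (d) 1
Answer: d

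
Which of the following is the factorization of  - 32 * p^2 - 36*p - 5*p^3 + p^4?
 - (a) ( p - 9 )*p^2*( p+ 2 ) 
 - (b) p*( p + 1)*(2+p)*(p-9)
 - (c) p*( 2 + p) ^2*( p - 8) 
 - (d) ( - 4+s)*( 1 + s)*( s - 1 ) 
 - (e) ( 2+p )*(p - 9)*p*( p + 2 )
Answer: e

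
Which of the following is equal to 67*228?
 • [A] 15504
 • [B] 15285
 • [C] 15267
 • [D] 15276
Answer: D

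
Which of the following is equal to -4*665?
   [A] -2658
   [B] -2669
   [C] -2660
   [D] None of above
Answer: C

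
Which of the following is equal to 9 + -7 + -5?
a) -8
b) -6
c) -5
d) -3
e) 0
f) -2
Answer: d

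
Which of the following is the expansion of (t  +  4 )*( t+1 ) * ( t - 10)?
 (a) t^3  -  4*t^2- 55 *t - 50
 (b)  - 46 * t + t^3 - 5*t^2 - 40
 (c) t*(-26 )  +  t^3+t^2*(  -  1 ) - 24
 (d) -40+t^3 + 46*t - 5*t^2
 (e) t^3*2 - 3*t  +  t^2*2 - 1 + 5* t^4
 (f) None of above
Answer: b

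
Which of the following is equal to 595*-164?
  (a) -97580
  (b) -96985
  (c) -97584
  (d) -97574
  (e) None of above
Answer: a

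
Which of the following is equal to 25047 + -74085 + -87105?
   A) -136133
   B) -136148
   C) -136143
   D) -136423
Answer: C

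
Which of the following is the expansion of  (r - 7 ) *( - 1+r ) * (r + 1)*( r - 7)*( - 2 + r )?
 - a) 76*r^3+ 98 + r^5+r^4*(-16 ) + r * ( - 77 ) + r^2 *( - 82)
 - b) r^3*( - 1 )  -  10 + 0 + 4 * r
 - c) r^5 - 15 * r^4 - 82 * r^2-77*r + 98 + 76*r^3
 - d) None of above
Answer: a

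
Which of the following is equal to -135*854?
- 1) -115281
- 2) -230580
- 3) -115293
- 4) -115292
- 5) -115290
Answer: 5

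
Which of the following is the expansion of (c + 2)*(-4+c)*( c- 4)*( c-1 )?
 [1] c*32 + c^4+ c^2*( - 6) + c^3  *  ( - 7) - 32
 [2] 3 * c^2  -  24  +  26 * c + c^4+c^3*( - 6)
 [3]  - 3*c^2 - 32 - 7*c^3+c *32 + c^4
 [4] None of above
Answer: 4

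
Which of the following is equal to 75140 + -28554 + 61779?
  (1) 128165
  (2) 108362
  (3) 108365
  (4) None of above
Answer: 3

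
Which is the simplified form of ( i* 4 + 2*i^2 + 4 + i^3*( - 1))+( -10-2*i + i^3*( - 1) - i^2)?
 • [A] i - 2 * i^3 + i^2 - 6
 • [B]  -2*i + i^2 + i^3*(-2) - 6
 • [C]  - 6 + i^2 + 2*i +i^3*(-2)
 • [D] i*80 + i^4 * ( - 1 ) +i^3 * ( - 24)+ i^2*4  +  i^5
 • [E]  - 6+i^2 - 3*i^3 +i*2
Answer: C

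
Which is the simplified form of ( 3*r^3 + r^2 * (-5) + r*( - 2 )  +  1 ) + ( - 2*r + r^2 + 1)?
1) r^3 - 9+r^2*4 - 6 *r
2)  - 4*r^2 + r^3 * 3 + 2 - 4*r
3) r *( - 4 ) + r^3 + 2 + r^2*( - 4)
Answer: 2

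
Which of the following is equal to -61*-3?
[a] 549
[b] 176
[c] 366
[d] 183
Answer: d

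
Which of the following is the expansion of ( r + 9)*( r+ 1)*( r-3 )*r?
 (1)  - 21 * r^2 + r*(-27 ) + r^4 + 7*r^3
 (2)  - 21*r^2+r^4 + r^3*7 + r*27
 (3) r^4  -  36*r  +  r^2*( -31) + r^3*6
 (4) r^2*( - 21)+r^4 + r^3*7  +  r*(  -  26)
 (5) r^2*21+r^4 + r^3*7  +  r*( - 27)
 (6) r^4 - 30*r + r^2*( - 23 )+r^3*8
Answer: 1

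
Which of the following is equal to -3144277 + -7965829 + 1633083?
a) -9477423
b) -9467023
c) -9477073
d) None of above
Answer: d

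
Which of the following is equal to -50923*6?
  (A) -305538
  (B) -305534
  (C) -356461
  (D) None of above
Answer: A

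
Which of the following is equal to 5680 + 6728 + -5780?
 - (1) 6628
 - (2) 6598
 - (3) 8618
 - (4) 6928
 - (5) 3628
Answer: 1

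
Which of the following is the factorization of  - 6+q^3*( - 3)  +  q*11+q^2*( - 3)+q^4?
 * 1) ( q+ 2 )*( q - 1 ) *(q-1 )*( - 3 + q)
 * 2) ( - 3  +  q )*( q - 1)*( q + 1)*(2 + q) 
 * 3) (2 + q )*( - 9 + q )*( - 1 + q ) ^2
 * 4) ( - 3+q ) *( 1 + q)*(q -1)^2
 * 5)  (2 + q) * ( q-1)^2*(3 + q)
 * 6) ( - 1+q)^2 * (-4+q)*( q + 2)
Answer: 1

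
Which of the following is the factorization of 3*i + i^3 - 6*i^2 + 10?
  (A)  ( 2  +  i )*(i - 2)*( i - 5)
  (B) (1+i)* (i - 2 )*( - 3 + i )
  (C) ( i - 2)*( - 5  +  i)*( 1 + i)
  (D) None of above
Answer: C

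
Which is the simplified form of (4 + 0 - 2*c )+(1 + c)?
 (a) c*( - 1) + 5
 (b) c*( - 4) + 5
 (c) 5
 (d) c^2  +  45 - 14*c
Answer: a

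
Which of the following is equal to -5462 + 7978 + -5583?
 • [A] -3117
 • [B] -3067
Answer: B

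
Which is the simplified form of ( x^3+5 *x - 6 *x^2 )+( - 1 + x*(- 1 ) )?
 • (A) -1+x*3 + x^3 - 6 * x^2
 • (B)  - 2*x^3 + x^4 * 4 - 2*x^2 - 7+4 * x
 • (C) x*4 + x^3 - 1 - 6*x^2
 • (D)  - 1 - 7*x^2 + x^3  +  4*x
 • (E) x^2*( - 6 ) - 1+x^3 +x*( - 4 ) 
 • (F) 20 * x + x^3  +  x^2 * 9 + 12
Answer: C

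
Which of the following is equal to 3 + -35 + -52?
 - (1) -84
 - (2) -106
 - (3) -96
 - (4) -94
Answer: 1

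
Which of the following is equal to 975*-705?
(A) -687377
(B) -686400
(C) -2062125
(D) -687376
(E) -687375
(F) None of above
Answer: E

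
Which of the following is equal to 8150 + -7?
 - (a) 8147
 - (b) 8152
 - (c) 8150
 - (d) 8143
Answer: d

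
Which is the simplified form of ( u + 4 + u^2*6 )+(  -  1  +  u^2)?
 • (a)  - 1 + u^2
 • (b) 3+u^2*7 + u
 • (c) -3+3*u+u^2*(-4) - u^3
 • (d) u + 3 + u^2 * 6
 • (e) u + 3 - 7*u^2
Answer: b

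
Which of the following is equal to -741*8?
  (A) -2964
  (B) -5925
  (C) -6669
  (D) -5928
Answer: D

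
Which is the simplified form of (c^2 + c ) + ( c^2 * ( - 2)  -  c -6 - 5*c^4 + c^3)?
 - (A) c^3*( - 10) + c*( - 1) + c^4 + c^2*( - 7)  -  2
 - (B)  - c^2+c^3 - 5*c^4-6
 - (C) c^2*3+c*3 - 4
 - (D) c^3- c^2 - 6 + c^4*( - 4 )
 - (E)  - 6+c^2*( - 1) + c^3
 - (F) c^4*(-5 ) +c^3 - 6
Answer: B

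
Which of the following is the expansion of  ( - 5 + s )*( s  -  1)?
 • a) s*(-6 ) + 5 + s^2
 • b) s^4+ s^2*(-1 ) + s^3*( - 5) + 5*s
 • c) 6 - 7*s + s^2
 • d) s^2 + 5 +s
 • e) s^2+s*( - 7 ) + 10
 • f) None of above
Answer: a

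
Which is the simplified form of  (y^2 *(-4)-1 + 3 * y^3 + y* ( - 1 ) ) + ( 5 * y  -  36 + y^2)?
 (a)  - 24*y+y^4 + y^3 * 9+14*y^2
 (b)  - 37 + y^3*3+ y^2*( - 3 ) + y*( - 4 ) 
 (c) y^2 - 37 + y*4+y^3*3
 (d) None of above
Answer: d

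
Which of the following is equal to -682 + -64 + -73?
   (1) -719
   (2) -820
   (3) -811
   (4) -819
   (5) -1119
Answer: 4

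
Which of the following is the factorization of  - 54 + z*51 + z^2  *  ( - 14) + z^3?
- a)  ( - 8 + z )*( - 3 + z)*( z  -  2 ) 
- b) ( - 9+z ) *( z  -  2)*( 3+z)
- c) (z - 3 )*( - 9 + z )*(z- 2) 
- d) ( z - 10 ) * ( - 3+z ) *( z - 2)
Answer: c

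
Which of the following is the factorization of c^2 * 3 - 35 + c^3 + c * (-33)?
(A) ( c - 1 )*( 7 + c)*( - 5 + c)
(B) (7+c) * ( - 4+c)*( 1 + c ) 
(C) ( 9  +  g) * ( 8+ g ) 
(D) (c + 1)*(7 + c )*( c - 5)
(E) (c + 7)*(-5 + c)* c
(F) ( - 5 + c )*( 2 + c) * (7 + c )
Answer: D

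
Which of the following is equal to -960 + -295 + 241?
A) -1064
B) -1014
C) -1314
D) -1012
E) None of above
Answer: B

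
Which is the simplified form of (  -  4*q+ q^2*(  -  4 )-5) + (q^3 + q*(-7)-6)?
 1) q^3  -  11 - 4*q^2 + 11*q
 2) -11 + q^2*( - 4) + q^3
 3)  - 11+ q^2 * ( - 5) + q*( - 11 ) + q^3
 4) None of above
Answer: 4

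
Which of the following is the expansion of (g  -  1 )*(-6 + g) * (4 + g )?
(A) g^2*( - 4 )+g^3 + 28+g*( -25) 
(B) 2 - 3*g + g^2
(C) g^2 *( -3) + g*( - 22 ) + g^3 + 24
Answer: C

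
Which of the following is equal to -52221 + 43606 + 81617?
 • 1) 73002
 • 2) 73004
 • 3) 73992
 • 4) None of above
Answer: 1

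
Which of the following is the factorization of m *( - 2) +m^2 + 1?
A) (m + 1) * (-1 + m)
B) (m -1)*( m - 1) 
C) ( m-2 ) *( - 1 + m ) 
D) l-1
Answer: B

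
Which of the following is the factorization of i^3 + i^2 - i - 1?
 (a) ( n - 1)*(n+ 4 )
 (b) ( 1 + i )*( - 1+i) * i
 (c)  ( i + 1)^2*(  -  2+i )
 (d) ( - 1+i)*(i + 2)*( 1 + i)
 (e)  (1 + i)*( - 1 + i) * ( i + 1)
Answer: e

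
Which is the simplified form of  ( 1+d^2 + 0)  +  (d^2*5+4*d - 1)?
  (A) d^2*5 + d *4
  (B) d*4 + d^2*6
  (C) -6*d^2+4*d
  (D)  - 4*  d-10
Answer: B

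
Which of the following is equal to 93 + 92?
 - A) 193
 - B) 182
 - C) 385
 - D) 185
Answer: D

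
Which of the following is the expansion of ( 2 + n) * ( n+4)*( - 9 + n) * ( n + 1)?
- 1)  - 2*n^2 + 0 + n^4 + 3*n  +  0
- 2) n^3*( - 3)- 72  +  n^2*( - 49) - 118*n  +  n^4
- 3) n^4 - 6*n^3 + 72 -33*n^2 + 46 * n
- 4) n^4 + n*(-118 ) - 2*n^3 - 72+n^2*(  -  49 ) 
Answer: 4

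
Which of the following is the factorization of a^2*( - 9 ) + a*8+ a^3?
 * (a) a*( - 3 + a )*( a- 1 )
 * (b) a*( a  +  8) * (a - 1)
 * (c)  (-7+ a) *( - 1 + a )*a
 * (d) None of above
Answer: d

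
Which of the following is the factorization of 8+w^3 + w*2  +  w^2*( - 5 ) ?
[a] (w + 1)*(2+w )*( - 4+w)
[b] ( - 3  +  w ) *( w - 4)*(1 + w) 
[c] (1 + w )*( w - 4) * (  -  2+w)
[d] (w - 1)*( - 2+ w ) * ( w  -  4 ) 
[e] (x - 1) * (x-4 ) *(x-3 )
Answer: c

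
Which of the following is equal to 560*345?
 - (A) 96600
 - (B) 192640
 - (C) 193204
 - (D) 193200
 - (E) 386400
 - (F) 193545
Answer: D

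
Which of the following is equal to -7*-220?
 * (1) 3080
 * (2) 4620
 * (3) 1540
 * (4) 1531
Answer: 3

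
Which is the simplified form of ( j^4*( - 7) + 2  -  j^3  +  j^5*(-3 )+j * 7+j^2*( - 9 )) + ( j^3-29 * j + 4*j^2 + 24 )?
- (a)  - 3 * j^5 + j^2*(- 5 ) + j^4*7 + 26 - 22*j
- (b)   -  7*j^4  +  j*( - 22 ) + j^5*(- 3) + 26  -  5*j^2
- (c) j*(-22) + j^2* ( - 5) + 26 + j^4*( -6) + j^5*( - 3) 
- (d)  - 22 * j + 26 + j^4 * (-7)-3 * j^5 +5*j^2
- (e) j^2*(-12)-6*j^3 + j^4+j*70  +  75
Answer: b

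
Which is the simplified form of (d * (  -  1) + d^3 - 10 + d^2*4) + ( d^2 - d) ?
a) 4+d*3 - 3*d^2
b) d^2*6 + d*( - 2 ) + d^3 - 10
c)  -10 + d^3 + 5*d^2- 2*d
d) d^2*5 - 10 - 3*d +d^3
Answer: c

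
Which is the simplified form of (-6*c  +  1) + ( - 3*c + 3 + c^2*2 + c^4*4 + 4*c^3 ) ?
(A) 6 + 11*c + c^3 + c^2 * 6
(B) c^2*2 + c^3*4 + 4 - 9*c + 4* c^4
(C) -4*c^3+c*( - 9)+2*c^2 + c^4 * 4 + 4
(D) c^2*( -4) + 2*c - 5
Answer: B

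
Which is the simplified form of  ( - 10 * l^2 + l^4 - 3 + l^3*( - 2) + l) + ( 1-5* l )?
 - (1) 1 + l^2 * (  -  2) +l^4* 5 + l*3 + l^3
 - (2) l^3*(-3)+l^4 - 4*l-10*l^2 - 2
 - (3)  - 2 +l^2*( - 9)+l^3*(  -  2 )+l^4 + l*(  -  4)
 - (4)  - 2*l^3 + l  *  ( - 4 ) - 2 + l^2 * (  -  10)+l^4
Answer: 4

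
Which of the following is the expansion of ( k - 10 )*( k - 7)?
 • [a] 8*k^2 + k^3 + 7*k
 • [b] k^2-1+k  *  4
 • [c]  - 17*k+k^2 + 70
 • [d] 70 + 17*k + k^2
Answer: c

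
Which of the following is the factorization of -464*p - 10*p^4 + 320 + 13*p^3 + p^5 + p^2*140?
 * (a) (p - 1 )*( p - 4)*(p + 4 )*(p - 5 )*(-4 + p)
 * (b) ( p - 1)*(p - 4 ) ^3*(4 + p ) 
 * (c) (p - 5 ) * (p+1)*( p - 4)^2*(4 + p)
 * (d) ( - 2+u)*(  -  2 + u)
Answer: a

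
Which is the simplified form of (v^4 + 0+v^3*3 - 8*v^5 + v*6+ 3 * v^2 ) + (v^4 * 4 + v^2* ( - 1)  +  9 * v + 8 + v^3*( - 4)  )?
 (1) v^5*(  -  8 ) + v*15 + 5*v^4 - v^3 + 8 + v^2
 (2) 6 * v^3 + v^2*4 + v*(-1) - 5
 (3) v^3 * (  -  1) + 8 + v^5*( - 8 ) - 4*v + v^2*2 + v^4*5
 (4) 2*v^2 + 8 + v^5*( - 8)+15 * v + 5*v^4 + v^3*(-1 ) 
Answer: 4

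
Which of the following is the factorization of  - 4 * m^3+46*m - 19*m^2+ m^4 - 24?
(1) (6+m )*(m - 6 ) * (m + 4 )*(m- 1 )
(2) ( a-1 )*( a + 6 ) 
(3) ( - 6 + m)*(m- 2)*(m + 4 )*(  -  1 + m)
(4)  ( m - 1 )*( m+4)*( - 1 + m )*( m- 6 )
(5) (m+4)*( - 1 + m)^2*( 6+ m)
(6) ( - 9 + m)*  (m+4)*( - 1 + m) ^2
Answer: 4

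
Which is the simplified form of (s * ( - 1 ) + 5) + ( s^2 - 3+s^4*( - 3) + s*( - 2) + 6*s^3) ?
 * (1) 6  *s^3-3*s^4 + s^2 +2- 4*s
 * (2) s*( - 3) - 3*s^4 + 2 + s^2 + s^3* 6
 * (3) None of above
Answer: 2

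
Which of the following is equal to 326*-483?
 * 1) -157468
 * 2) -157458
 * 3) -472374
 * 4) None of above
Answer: 2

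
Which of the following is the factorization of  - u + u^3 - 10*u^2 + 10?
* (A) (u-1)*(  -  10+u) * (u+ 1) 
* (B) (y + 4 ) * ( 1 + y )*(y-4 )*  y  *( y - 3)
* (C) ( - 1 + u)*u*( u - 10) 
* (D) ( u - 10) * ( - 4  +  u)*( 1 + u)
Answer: A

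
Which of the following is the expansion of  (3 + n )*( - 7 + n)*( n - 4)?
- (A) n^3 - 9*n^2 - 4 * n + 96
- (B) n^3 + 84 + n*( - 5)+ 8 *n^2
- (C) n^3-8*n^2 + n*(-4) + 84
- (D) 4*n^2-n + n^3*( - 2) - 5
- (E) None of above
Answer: E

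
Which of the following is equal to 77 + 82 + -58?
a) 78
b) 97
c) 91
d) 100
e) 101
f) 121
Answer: e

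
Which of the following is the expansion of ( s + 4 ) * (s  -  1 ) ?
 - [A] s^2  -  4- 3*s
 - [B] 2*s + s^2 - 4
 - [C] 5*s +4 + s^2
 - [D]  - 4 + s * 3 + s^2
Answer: D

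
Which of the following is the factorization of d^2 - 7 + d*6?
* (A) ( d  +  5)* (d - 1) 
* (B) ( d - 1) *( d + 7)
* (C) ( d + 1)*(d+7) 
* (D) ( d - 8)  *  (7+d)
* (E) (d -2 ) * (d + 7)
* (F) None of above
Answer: B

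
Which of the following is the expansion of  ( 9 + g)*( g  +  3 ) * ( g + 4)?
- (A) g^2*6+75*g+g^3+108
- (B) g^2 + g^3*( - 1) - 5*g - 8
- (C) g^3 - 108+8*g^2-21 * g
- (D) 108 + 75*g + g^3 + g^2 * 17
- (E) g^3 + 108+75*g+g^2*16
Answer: E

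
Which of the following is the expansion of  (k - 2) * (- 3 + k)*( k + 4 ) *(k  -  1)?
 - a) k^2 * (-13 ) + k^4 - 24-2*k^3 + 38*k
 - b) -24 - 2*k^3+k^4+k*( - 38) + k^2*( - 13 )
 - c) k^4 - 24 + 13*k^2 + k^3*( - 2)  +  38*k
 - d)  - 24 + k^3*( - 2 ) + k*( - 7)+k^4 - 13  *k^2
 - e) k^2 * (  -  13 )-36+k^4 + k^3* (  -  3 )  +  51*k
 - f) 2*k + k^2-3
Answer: a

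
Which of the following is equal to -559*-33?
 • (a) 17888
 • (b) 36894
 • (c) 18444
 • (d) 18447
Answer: d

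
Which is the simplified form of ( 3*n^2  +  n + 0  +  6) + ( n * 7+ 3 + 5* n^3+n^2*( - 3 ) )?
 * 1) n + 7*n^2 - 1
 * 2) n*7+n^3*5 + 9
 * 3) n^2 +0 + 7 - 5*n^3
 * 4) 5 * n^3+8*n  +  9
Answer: 4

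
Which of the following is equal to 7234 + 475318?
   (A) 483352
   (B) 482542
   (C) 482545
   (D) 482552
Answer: D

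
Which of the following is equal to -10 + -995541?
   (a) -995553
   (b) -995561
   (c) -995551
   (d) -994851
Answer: c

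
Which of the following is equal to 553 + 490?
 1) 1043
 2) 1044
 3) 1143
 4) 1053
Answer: 1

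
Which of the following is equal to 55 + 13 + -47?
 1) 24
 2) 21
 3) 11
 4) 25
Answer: 2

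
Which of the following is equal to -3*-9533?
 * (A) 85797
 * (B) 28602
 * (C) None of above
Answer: C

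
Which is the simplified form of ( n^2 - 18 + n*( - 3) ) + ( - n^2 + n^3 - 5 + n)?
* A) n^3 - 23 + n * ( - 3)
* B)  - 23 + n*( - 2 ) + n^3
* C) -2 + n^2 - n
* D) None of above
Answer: B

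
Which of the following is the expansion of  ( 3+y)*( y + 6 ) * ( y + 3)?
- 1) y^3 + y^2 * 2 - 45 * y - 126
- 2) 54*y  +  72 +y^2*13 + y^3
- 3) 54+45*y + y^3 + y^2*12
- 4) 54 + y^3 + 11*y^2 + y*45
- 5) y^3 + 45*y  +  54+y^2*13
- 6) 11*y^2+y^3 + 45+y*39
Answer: 3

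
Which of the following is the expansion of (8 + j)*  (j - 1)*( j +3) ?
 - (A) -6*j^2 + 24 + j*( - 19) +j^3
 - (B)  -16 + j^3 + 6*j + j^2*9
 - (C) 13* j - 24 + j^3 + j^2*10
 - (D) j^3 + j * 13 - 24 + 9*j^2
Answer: C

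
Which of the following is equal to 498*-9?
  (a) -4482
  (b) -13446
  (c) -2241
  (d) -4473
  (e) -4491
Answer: a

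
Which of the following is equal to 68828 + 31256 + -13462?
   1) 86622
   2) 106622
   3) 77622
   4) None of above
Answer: 1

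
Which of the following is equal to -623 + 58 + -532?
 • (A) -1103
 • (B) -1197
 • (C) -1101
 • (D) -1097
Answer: D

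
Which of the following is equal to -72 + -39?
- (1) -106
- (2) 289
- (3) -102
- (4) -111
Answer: 4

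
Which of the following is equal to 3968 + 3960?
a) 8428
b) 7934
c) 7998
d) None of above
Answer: d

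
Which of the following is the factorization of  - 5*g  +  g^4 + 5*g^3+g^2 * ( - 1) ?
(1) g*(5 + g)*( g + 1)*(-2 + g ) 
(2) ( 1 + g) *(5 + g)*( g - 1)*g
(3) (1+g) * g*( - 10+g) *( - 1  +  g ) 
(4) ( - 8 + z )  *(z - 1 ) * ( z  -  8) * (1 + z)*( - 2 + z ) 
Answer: 2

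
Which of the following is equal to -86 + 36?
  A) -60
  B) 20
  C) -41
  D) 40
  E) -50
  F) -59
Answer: E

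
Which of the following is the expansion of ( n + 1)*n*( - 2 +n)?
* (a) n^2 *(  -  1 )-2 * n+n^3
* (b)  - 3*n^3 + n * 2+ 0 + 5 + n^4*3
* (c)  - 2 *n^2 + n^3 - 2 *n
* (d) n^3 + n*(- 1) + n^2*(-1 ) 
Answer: a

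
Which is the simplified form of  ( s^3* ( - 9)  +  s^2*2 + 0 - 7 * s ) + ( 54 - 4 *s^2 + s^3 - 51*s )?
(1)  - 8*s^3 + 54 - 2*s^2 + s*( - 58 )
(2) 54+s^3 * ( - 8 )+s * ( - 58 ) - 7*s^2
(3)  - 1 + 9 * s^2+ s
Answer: 1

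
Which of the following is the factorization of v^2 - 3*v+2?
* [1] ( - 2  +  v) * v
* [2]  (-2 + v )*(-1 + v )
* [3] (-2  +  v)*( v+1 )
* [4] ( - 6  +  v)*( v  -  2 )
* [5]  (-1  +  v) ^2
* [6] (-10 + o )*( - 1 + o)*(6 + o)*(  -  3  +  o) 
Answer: 2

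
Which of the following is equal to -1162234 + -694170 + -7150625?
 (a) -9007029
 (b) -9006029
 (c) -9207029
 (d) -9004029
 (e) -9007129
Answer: a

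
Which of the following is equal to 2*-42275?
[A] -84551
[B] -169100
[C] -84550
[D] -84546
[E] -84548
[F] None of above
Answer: C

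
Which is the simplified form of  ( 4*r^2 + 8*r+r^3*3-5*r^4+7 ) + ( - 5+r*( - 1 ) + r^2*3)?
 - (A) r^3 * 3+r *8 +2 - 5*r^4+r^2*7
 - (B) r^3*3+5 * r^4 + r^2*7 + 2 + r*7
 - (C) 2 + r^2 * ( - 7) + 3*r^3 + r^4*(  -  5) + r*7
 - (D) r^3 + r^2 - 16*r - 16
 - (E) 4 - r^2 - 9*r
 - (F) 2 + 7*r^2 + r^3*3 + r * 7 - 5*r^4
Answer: F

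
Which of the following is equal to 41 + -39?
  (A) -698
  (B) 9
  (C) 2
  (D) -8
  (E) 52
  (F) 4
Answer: C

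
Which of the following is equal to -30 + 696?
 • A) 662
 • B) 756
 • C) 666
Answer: C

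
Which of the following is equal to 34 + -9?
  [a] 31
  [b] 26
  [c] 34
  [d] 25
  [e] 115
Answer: d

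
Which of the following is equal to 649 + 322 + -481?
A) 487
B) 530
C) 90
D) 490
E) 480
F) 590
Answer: D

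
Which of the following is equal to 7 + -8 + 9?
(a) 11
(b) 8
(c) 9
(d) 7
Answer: b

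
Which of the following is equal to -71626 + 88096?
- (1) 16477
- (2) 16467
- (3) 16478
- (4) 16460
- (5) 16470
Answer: 5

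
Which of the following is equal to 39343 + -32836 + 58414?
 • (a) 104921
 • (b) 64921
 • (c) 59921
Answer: b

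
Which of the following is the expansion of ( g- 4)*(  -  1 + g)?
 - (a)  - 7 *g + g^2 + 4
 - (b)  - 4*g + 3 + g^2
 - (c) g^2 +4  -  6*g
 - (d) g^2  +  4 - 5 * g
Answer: d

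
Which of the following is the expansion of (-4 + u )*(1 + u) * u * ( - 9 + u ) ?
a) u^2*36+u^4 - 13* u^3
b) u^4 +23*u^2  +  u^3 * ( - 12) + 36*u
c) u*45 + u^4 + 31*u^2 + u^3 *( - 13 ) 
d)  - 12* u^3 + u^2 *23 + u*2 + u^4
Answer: b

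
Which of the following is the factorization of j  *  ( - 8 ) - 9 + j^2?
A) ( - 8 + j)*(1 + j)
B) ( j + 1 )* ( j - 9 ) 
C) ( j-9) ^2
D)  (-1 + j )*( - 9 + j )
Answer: B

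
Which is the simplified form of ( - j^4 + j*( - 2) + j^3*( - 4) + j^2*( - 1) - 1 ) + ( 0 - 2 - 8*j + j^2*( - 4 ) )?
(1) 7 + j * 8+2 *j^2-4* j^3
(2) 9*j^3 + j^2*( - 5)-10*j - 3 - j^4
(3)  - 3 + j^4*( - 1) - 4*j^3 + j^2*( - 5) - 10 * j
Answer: 3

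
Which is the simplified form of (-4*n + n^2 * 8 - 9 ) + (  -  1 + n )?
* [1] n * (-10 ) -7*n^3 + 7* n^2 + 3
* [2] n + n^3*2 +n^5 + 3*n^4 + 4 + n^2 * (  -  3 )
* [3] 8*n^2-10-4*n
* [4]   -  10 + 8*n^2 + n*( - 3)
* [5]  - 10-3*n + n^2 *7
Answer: 4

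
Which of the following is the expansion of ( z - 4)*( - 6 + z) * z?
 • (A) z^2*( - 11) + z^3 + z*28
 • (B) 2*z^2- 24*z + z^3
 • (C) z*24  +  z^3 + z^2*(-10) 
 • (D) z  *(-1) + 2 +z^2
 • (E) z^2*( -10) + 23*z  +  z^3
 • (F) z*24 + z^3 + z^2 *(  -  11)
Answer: C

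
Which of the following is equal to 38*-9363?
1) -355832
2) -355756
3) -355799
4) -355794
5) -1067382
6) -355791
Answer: 4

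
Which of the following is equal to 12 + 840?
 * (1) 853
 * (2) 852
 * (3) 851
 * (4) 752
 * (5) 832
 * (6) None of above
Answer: 2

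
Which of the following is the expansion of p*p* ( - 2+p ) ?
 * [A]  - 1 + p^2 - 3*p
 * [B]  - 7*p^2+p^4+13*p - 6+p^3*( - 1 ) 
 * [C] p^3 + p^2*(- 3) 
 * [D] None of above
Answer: D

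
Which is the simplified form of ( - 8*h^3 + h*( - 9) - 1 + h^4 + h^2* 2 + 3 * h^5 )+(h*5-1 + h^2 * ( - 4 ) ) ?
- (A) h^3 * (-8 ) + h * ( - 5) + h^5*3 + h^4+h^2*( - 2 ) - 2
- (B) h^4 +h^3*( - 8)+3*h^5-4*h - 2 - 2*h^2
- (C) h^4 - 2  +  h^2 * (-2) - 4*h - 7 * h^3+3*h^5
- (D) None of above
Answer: B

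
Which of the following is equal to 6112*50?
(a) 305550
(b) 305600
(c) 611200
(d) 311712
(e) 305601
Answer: b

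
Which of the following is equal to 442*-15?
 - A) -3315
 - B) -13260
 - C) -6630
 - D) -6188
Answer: C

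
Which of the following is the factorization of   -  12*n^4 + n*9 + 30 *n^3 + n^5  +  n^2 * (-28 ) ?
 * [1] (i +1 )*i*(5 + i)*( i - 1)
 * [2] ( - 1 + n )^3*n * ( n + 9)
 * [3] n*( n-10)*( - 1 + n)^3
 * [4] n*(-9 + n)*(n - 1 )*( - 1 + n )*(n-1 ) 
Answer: 4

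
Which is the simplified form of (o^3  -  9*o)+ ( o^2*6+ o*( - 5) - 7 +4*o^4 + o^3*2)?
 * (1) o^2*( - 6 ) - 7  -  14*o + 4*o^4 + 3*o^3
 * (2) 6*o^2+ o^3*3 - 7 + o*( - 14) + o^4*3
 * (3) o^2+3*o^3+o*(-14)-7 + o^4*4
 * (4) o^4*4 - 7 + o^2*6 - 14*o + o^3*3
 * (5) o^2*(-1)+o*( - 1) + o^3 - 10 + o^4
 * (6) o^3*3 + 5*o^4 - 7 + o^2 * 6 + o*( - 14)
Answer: 4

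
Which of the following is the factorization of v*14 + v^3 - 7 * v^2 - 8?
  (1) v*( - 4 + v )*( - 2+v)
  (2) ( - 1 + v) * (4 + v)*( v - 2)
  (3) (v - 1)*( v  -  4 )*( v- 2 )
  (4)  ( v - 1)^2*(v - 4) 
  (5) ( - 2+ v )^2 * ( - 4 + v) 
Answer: 3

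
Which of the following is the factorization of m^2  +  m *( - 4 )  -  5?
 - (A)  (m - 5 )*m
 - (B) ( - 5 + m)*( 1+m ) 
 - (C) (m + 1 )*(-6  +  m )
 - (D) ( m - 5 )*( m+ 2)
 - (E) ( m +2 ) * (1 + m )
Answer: B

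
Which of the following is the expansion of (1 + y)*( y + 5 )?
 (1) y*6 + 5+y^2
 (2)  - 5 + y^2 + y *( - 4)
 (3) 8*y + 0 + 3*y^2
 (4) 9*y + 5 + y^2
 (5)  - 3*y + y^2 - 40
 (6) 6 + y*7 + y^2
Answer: 1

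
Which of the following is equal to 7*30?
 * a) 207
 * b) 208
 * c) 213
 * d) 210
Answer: d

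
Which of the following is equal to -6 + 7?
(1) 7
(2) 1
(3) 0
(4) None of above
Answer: 2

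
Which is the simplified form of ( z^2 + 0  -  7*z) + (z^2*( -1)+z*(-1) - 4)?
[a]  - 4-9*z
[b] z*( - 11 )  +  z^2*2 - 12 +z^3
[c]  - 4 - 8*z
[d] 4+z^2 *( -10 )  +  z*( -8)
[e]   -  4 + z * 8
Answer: c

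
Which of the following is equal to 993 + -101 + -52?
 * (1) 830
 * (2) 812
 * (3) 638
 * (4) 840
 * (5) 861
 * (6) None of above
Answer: 4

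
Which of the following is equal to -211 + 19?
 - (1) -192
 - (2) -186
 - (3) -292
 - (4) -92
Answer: 1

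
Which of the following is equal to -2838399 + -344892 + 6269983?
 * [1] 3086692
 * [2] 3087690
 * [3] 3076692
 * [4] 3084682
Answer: 1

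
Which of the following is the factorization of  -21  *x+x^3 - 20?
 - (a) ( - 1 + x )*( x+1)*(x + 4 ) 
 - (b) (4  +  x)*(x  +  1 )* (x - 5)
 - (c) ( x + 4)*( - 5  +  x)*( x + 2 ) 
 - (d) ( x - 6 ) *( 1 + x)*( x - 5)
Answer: b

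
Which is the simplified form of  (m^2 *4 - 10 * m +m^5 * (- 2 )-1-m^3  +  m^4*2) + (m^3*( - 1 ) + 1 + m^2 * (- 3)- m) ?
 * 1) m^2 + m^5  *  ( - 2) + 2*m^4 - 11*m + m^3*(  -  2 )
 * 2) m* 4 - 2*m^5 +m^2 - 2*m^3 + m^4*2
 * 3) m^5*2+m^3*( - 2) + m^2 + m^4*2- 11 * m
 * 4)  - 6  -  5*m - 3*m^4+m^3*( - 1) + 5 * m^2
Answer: 1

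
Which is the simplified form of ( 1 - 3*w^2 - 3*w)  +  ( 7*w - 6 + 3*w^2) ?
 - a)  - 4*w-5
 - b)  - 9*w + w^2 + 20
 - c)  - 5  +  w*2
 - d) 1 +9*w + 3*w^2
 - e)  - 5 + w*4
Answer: e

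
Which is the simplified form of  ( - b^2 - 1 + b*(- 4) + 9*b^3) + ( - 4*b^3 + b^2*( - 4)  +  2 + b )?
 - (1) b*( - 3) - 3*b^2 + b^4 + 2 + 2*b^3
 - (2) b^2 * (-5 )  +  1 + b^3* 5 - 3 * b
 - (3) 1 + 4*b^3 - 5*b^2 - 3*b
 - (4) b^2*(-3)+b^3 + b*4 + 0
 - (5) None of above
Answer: 2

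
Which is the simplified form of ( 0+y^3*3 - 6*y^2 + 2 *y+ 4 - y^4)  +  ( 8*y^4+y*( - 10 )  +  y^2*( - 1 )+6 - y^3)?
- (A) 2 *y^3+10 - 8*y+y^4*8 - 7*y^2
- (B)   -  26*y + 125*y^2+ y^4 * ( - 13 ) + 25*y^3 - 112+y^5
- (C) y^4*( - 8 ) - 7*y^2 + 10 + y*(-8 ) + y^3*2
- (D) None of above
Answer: D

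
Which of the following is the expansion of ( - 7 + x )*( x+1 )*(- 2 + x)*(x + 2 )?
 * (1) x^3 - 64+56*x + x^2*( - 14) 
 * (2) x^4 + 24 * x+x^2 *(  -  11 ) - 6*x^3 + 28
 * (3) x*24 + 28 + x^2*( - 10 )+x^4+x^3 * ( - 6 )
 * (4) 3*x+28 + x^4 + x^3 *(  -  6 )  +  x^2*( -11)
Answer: 2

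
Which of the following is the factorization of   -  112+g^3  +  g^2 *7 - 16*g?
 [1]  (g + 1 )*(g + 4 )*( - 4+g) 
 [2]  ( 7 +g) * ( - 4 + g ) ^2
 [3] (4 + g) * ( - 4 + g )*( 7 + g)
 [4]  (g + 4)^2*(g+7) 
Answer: 3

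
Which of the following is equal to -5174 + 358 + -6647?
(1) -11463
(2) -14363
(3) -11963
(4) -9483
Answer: 1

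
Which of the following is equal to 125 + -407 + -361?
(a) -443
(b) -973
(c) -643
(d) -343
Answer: c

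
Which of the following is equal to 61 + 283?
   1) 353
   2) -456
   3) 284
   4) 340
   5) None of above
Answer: 5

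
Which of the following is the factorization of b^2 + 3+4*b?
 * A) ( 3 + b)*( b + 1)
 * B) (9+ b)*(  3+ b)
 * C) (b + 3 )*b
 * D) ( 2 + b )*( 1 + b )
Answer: A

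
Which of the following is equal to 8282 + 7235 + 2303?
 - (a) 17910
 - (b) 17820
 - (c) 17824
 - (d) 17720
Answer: b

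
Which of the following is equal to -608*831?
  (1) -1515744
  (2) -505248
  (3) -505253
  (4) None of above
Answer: 2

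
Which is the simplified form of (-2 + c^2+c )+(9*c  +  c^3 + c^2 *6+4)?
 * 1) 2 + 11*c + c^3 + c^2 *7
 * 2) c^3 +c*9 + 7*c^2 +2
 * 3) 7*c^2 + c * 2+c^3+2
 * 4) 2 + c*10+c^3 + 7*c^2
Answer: 4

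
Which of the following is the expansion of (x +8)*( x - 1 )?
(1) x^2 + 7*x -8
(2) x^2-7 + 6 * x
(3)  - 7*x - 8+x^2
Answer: 1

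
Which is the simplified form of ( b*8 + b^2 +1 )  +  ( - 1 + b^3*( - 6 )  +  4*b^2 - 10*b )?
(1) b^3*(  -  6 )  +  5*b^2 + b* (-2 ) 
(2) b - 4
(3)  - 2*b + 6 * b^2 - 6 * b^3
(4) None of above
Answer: 1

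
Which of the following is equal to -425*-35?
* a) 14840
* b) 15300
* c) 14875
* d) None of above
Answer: c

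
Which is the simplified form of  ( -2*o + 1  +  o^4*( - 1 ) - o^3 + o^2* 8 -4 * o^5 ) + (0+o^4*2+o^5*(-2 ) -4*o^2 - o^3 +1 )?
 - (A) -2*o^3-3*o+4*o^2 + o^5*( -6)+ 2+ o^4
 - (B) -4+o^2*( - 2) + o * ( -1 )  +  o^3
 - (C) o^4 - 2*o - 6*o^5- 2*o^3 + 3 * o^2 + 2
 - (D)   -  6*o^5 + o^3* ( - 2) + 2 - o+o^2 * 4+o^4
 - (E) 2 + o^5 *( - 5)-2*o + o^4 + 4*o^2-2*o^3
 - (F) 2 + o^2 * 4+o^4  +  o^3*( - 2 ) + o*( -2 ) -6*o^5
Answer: F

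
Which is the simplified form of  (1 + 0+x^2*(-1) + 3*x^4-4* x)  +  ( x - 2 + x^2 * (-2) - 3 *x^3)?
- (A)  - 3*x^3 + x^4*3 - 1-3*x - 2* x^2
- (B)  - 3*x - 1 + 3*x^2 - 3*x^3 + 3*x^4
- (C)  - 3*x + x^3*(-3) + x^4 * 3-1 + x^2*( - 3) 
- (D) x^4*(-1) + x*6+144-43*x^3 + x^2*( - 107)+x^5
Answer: C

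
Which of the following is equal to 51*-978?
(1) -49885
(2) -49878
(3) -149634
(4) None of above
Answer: 2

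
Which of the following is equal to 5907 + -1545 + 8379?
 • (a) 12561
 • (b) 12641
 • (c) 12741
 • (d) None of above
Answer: c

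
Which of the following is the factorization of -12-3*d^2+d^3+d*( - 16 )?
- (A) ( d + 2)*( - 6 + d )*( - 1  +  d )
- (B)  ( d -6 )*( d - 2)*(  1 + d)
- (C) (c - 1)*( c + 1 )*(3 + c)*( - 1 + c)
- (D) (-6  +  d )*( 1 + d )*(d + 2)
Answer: D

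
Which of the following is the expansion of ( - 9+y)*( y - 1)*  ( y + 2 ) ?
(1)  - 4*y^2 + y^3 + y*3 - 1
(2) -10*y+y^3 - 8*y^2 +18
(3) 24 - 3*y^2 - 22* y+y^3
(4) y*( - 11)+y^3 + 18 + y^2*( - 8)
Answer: 4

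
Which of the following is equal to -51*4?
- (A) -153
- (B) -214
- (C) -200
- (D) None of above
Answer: D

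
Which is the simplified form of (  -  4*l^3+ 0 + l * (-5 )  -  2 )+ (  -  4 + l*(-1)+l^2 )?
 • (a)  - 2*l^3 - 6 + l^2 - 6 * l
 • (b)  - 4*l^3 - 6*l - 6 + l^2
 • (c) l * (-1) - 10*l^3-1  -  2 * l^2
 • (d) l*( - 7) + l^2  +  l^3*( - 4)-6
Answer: b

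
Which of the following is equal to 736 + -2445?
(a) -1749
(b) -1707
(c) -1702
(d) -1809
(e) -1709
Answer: e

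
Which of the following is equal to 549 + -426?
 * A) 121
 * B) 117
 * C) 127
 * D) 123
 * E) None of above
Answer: D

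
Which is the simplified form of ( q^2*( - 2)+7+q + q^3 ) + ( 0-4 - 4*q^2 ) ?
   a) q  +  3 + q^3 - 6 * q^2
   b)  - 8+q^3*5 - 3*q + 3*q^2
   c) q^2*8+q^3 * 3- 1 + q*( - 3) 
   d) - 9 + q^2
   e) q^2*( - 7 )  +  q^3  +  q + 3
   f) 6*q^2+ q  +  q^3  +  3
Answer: a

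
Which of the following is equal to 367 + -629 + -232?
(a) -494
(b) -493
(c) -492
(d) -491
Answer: a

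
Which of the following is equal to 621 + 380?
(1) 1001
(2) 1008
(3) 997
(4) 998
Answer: 1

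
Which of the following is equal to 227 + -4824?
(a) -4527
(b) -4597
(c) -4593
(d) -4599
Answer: b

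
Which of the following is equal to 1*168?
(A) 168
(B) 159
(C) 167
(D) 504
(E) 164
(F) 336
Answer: A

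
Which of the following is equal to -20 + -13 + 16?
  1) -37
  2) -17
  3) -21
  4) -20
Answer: 2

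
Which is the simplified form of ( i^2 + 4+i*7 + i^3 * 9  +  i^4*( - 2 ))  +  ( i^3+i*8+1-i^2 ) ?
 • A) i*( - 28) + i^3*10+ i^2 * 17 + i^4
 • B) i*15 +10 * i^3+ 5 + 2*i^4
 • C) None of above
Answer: C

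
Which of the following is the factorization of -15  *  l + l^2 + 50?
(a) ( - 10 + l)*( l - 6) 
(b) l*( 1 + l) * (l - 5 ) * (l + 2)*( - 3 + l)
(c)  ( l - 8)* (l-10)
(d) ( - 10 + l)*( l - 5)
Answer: d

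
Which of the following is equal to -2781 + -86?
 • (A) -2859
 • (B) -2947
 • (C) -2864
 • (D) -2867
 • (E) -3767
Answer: D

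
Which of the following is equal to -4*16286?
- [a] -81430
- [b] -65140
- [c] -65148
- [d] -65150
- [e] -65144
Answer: e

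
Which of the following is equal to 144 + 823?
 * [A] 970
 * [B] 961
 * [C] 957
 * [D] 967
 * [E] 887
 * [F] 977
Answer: D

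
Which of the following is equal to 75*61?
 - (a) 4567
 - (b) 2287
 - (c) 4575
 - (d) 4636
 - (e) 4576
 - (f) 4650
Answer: c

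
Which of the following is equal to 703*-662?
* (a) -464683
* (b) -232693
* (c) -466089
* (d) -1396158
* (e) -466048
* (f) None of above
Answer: f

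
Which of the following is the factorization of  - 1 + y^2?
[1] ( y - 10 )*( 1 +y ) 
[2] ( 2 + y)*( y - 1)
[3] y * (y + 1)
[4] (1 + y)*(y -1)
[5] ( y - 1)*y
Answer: 4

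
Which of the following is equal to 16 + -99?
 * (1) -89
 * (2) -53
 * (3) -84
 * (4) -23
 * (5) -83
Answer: 5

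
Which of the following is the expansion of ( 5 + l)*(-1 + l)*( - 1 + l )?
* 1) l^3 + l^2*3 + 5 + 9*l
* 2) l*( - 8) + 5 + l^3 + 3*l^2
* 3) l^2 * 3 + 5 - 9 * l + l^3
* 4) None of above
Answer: 3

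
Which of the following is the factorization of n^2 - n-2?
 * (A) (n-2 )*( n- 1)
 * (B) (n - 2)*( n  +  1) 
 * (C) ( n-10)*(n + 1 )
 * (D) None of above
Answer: B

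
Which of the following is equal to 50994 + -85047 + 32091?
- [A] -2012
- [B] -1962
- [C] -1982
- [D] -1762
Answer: B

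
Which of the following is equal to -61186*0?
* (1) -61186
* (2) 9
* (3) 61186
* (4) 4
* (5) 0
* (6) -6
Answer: 5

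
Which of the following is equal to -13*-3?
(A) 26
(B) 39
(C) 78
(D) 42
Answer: B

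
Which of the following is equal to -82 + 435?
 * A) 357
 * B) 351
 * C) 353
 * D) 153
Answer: C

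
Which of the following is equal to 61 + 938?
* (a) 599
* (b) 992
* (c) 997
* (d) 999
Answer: d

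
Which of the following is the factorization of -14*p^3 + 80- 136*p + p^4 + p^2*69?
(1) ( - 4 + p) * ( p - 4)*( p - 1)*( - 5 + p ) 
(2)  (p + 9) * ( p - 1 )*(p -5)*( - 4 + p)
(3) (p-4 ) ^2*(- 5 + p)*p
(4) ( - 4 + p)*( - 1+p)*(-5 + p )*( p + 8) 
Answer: 1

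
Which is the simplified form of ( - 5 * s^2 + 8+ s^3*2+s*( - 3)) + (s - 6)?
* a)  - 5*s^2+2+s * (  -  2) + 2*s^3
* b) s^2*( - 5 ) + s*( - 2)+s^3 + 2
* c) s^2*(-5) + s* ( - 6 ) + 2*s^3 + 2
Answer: a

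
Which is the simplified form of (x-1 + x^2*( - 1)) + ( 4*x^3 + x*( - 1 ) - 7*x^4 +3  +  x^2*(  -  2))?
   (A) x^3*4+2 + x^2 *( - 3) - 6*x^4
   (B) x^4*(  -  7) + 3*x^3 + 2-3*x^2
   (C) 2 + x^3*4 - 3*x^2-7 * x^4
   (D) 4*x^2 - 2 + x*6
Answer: C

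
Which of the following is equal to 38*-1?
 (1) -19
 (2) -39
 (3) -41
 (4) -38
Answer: 4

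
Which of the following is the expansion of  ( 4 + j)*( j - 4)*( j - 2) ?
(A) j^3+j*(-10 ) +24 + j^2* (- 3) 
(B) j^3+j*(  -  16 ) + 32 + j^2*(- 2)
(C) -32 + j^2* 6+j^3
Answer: B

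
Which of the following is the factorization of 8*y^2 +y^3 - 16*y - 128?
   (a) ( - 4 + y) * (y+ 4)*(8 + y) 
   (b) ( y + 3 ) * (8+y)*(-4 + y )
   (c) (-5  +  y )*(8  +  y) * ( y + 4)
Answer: a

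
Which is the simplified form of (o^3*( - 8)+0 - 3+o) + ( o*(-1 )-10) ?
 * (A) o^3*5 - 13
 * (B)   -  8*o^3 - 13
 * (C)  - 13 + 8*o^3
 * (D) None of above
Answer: B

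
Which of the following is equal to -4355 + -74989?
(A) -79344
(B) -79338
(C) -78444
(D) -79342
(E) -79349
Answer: A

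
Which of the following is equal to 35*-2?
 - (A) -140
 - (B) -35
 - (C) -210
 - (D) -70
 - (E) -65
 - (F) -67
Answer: D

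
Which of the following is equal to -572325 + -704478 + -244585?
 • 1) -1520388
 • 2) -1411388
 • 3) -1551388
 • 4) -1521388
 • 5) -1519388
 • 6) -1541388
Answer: 4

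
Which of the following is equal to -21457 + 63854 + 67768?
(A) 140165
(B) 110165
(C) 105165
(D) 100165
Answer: B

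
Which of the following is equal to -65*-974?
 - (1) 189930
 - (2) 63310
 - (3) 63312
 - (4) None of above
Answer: 2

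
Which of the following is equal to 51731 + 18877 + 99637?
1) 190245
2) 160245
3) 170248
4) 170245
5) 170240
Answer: 4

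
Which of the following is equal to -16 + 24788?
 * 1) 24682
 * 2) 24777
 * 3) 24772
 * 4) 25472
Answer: 3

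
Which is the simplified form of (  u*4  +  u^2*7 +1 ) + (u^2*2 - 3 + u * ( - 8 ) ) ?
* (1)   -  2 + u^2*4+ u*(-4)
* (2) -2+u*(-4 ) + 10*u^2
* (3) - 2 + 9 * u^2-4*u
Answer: 3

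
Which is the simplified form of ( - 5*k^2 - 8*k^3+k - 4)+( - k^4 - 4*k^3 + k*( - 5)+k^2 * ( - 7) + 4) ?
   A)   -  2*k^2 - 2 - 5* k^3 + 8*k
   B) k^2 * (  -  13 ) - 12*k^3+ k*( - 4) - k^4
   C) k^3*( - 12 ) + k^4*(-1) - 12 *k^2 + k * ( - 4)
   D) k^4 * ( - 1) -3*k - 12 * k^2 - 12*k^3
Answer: C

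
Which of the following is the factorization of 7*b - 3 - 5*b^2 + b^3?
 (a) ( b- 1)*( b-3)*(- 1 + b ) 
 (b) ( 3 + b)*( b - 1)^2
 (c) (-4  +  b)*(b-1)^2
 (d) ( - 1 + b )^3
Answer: a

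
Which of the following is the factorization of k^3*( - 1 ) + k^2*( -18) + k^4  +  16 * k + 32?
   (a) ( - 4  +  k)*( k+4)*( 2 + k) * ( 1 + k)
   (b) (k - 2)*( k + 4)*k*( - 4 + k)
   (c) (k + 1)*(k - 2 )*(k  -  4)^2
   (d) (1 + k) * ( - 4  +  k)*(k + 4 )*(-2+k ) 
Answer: d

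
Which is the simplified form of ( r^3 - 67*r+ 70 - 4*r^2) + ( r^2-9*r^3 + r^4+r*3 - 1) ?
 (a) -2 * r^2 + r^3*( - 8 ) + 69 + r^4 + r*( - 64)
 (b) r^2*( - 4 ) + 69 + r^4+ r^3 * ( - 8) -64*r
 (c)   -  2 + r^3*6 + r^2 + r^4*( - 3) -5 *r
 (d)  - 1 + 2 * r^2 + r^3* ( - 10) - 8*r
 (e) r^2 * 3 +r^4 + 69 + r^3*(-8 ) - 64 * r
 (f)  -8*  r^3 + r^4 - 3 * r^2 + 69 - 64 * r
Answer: f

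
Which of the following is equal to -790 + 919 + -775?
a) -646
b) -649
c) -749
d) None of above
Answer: a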